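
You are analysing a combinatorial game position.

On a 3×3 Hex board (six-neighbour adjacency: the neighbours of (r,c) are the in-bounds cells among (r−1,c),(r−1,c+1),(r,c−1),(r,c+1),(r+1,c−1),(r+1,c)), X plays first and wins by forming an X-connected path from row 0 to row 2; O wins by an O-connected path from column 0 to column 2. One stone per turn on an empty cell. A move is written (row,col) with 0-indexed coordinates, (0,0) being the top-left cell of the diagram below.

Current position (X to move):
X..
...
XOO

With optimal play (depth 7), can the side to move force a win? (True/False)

p1 X@[X../.../XOO]: (0,1)[XX./.../XOO]+1* (0,2)[X.X/.../XOO]+1 (1,0)[X../X../XOO]+1 (1,1)[X../.X./XOO]+1 (1,2)[X../..X/XOO]+1
p2 O@[XX./.../XOO]: (0,2)[XXO/.../XOO]-1* (1,0)[XX./O../XOO]-1 (1,1)[XX./.O./XOO]-1 (1,2)[XX./..O/XOO]-1
p3 X@[XXO/.../XOO]: (1,0)[XXO/X../XOO]+1* (1,1)[XXO/.X./XOO]+1 (1,2)[XXO/..X/XOO]+1
p4 O@[XXO/X../XOO] terminal -1; root [X../.../XOO] d7

X winning at [X../.../XOO]: True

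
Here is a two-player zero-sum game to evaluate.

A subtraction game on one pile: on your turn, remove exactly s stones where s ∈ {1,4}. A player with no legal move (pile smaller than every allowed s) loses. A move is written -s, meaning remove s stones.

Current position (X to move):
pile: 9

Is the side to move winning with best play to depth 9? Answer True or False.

ply 1, X at 9 | -1=-1→8; -4=+1→5*
ply 2, O at 5 | -1=-1→4*; -4=-1→1
ply 3, X at 4 | -1=-1→3; -4=+1→0*
ply 4: 0 is terminal -1 (O); from 9 depth 9

X winning at [9]: True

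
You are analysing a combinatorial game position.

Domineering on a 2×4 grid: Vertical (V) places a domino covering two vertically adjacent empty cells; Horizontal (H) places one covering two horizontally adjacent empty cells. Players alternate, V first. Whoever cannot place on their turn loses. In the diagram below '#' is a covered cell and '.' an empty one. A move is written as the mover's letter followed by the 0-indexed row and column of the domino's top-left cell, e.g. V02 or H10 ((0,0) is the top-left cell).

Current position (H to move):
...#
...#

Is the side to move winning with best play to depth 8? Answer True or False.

p1 H@[...#/...#]: H00[##.#/...#]+1* H01[.###/...#]+1 H10[...#/##.#]+1 H11[...#/.###]+1
p2 V@[##.#/...#]: V02[####/..##]-1*
p3 H@[####/..##]: H10[####/####]+1*
p4 V@[####/####] terminal -1; root [...#/...#] d8

H winning at [...#/...#]: True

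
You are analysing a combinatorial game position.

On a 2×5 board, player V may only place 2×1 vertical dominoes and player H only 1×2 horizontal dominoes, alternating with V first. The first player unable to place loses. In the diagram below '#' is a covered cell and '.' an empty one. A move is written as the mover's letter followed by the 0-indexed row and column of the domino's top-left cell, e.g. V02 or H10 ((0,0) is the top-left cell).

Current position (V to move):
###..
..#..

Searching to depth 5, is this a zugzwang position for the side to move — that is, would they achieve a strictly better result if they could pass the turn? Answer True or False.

ply 1, V at ###../..#.. | V03=+1→####./..##.*; V04=+1→###.#/..#.#
ply 2, H at ####./..##. | H10=-1→####./####.*
ply 3, V at ####./####. | V04=+1→#####/#####*
ply 4: #####/##### is terminal -1 (H); from ###../..#.. depth 5
pass branch (H moves first from the same position):
  | ply 1, H at ###../..#.. | H03=+1→#####/..#..*; H10=-1→###../###..; H13=+1→###../..###
  | ply 2: #####/..#.. is terminal -1 (V); from ###../..#.. depth 5
V moving scores +1; V passing scores -1

zugzwang(###../..#.., V) = False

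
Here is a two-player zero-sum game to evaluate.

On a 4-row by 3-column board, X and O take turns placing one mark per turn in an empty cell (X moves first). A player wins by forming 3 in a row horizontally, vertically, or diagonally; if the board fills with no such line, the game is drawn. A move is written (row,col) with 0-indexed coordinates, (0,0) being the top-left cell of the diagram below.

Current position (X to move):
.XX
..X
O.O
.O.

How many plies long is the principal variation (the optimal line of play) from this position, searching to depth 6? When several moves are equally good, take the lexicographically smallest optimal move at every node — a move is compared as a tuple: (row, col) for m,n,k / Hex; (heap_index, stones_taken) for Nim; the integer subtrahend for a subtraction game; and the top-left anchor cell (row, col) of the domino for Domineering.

PV length from [.XX/..X/O.O/.O.]: 1 ply

p1 X@[.XX/..X/O.O/.O.]: (0,0)[XXX/..X/O.O/.O.]+1* (1,0)[.XX/X.X/O.O/.O.]-1 (1,1)[.XX/.XX/O.O/.O.]-1 (2,1)[.XX/..X/OXO/.O.]+1 (3,0)[.XX/..X/O.O/XO.]-1 (3,2)[.XX/..X/O.O/.OX]-1
p2 O@[XXX/..X/O.O/.O.] terminal -1; root [.XX/..X/O.O/.O.] d6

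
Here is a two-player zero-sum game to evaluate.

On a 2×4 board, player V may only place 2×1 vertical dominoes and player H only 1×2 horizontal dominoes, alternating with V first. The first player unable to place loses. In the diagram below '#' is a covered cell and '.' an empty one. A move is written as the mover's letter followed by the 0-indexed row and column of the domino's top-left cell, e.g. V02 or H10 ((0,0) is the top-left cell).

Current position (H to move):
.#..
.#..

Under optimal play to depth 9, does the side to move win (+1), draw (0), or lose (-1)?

[.#../.#..] H move#1: H02:+1/.###/.#..*, H12:+1/.#../.###
[.###/.#..] V move#2: V00:-1/####/##..*
[####/##..] H move#3: H12:+1/####/####*
[####/####] end (terminal -1, V#4); searched .#../.#.. to 9

value(.#../.#.., H) = +1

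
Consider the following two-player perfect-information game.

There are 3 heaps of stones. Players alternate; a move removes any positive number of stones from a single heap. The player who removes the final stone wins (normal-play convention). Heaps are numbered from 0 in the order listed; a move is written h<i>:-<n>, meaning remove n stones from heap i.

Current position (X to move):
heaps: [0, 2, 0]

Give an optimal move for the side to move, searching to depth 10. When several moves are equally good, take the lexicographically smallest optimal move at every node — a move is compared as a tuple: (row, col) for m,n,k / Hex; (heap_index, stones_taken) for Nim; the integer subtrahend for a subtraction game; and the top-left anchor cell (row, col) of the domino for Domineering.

X's best at [(0,2,0)]: h1:-2

p1 X@[(0,2,0)]: h1:-1[(0,1,0)]-1 h1:-2[(0,0,0)]+1*
p2 O@[(0,0,0)] terminal -1; root [(0,2,0)] d10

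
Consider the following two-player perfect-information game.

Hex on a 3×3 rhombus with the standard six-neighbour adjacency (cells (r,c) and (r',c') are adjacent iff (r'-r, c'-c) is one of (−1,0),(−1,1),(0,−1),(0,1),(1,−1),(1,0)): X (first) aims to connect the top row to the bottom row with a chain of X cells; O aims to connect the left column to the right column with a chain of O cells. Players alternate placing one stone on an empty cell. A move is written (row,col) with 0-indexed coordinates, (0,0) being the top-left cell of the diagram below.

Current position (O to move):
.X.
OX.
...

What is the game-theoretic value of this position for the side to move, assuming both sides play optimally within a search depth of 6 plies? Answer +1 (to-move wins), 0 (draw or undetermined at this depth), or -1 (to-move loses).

p1 O@[.X./OX./...]: (0,0)[OX./OX./...]-1* (0,2)[.XO/OX./...]-1 (1,2)[.X./OXO/...]-1 (2,0)[.X./OX./O..]-1 (2,1)[.X./OX./.O.]-1 (2,2)[.X./OX./..O]-1
p2 X@[OX./OX./...]: (0,2)[OXX/OX./...]+1* (1,2)[OX./OXX/...]+1 (2,0)[OX./OX./X..]+1 (2,1)[OX./OX./.X.]+1 (2,2)[OX./OX./..X]+1
p3 O@[OXX/OX./...]: (1,2)[OXX/OXO/...]-1* (2,0)[OXX/OX./O..]-1 (2,1)[OXX/OX./.O.]-1 (2,2)[OXX/OX./..O]-1
p4 X@[OXX/OXO/...]: (2,0)[OXX/OXO/X..]+1* (2,1)[OXX/OXO/.X.]+1 (2,2)[OXX/OXO/..X]+1
p5 O@[OXX/OXO/X..] terminal -1; root [.X./OX./...] d6

value(.X./OX./..., O) = -1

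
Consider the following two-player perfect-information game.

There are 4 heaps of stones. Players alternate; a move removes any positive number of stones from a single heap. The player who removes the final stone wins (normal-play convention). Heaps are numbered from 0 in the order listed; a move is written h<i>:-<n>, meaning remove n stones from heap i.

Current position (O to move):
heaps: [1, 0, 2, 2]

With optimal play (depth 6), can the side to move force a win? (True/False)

O winning at [(1,0,2,2)]: True

p1 O@[(1,0,2,2)]: h0:-1[(0,0,2,2)]+1* h2:-1[(1,0,1,2)]-1 h2:-2[(1,0,0,2)]-1 h3:-1[(1,0,2,1)]-1 h3:-2[(1,0,2,0)]-1
p2 X@[(0,0,2,2)]: h2:-1[(0,0,1,2)]-1* h2:-2[(0,0,0,2)]-1 h3:-1[(0,0,2,1)]-1 h3:-2[(0,0,2,0)]-1
p3 O@[(0,0,1,2)]: h2:-1[(0,0,0,2)]-1 h3:-1[(0,0,1,1)]+1* h3:-2[(0,0,1,0)]-1
p4 X@[(0,0,1,1)]: h2:-1[(0,0,0,1)]-1* h3:-1[(0,0,1,0)]-1
p5 O@[(0,0,0,1)]: h3:-1[(0,0,0,0)]+1*
p6 X@[(0,0,0,0)] terminal -1; root [(1,0,2,2)] d6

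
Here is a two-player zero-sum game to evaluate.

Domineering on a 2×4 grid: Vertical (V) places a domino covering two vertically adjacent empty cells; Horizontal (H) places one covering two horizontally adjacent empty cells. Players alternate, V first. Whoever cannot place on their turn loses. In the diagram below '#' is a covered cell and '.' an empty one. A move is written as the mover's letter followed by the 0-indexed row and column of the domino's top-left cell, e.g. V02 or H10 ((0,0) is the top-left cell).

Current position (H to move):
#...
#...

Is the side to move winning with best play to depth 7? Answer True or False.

ply 1, H at #.../#... | H01=+1→###./#...*; H02=+1→#.##/#...; H11=+1→#.../###.; H12=+1→#.../#.##
ply 2, V at ###./#... | V03=-1→####/#..#*
ply 3, H at ####/#..# | H11=+1→####/####*
ply 4: ####/#### is terminal -1 (V); from #.../#... depth 7

H winning at [#.../#...]: True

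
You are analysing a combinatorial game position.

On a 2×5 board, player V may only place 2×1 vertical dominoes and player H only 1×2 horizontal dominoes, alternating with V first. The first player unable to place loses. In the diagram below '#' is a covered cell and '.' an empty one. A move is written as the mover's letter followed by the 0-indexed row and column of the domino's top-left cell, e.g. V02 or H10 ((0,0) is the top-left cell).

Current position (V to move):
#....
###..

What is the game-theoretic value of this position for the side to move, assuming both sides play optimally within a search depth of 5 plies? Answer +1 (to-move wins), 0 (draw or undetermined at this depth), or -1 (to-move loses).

p1 V@[#..../###..]: V03[#..#./####.]+1* V04[#...#/###.#]-1
p2 H@[#..#./####.]: H01[####./####.]-1*
p3 V@[####./####.]: V04[#####/#####]+1*
p4 H@[#####/#####] terminal -1; root [#..../###..] d5

value(#..../###.., V) = +1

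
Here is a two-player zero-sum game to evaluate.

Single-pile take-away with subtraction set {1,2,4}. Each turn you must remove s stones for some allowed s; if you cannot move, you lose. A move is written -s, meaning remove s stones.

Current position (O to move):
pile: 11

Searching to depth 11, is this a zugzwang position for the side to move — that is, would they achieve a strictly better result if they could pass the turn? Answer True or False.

[11] O move#1: -1:-1/10, -2:+1/9*, -4:-1/7
[9] X move#2: -1:-1/8*, -2:-1/7, -4:-1/5
[8] O move#3: -1:-1/7, -2:+1/6*, -4:-1/4
[6] X move#4: -1:-1/5*, -2:-1/4, -4:-1/2
[5] O move#5: -1:-1/4, -2:+1/3*, -4:-1/1
[3] X move#6: -1:-1/2*, -2:-1/1
[2] O move#7: -1:-1/1, -2:+1/0*
[0] end (terminal -1, X#8); searched 11 to 11
pass branch (X moves first from the same position):
  | [11] X move#1: -1:-1/10, -2:+1/9*, -4:-1/7
  | [9] O move#2: -1:-1/8*, -2:-1/7, -4:-1/5
  | [8] X move#3: -1:-1/7, -2:+1/6*, -4:-1/4
  | [6] O move#4: -1:-1/5*, -2:-1/4, -4:-1/2
  | [5] X move#5: -1:-1/4, -2:+1/3*, -4:-1/1
  | [3] O move#6: -1:-1/2*, -2:-1/1
  | [2] X move#7: -1:-1/1, -2:+1/0*
  | [0] end (terminal -1, O#8); searched 11 to 11
O moving scores +1; O passing scores -1

zugzwang(11, O) = False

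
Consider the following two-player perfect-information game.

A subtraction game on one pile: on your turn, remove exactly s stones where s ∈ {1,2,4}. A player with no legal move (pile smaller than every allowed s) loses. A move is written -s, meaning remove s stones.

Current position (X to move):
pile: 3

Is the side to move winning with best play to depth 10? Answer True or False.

X winning at [3]: False

ply 1, X at 3 | -1=-1→2*; -2=-1→1
ply 2, O at 2 | -1=-1→1; -2=+1→0*
ply 3: 0 is terminal -1 (X); from 3 depth 10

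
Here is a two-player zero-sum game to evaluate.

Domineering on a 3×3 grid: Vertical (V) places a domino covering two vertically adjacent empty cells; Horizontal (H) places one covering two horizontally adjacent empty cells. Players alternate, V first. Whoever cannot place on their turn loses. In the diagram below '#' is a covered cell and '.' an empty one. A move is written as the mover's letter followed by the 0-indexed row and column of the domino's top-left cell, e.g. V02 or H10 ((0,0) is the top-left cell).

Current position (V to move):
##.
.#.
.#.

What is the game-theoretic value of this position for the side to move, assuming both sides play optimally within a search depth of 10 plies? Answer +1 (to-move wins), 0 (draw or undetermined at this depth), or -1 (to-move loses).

value(##./.#./.#., V) = +1

[##./.#./.#.] V move#1: V02:+1/###/.##/.#.*, V10:+1/##./##./##., V12:+1/##./.##/.##
[###/.##/.#.] end (terminal -1, H#2); searched ##./.#./.#. to 10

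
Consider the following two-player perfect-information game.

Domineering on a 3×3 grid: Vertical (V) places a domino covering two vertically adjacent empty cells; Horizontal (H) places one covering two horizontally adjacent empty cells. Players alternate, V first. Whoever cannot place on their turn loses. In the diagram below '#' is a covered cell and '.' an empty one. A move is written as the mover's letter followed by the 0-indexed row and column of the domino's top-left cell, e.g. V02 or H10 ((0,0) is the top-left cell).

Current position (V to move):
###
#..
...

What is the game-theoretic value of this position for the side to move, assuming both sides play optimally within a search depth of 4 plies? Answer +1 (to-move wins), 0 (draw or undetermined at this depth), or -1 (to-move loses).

value(###/#../..., V) = +1

ply 1, V at ###/#../... | V11=+1→###/##./.#.*; V12=-1→###/#.#/..#
ply 2: ###/##./.#. is terminal -1 (H); from ###/#../... depth 4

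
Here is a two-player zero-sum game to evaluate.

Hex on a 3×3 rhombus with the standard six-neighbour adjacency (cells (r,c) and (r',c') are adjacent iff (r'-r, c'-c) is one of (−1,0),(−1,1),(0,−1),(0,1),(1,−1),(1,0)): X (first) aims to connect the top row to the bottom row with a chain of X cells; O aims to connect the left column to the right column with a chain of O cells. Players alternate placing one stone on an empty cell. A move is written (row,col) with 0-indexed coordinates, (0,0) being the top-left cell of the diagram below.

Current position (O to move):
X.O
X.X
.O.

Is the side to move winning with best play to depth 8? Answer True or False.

O winning at [X.O/X.X/.O.]: True

p1 O@[X.O/X.X/.O.]: (0,1)[XOO/X.X/.O.]-1 (1,1)[X.O/XOX/.O.]-1 (2,0)[X.O/X.X/OO.]+1* (2,2)[X.O/X.X/.OO]-1
p2 X@[X.O/X.X/OO.]: (0,1)[XXO/X.X/OO.]-1* (1,1)[X.O/XXX/OO.]-1 (2,2)[X.O/X.X/OOX]-1
p3 O@[XXO/X.X/OO.]: (1,1)[XXO/XOX/OO.]+1* (2,2)[XXO/X.X/OOO]+1
p4 X@[XXO/XOX/OO.] terminal -1; root [X.O/X.X/.O.] d8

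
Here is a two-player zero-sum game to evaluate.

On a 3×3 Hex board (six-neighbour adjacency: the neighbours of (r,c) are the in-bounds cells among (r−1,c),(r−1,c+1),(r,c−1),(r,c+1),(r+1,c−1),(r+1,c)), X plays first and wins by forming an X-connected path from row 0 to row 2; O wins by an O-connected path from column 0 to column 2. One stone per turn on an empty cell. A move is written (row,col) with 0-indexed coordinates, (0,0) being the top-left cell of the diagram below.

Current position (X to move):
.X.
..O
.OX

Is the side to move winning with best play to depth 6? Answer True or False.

p1 X@[.X./..O/.OX]: (0,0)[XX./..O/.OX]-1 (0,2)[.XX/..O/.OX]-1 (1,0)[.X./X.O/.OX]-1 (1,1)[.X./.XO/.OX]-1 (2,0)[.X./..O/XOX]+1*
p2 O@[.X./..O/XOX]: (0,0)[OX./..O/XOX]-1* (0,2)[.XO/..O/XOX]-1 (1,0)[.X./O.O/XOX]-1 (1,1)[.X./.OO/XOX]-1
p3 X@[OX./..O/XOX]: (0,2)[OXX/..O/XOX]+1* (1,0)[OX./X.O/XOX]+1 (1,1)[OX./.XO/XOX]+1
p4 O@[OXX/..O/XOX]: (1,0)[OXX/O.O/XOX]-1* (1,1)[OXX/.OO/XOX]-1
p5 X@[OXX/O.O/XOX]: (1,1)[OXX/OXO/XOX]+1*
p6 O@[OXX/OXO/XOX] terminal -1; root [.X./..O/.OX] d6

X winning at [.X./..O/.OX]: True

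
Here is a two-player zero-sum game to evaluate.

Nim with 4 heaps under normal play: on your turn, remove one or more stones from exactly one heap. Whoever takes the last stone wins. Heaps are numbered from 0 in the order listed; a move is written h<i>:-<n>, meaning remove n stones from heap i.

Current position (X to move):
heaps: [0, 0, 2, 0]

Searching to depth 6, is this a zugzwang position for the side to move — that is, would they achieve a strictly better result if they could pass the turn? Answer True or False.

p1 X@[(0,0,2,0)]: h2:-1[(0,0,1,0)]-1 h2:-2[(0,0,0,0)]+1*
p2 O@[(0,0,0,0)] terminal -1; root [(0,0,2,0)] d6
if X skipped the turn, O would face:
~ p1 O@[(0,0,2,0)]: h2:-1[(0,0,1,0)]-1 h2:-2[(0,0,0,0)]+1*
~ p2 X@[(0,0,0,0)] terminal -1; root [(0,0,2,0)] d6
compare (X): move=+1 vs pass=-1

zugzwang((0,0,2,0), X) = False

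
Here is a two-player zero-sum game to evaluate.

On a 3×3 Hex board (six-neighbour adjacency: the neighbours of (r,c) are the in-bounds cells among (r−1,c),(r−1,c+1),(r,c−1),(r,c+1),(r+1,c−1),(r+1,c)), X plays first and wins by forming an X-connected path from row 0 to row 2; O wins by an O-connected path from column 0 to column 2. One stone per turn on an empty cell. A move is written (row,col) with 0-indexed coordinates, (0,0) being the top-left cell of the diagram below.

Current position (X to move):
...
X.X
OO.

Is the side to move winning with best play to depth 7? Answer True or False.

X winning at [.../X.X/OO.]: True

p1 X@[.../X.X/OO.]: (0,0)[X../X.X/OO.]-1 (0,1)[.X./X.X/OO.]-1 (0,2)[..X/X.X/OO.]-1 (1,1)[.../XXX/OO.]-1 (2,2)[.../X.X/OOX]+1*
p2 O@[.../X.X/OOX]: (0,0)[O../X.X/OOX]-1* (0,1)[.O./X.X/OOX]-1 (0,2)[..O/X.X/OOX]-1 (1,1)[.../XOX/OOX]-1
p3 X@[O../X.X/OOX]: (0,1)[OX./X.X/OOX]+1* (0,2)[O.X/X.X/OOX]+1 (1,1)[O../XXX/OOX]+1
p4 O@[OX./X.X/OOX]: (0,2)[OXO/X.X/OOX]-1* (1,1)[OX./XOX/OOX]-1
p5 X@[OXO/X.X/OOX]: (1,1)[OXO/XXX/OOX]+1*
p6 O@[OXO/XXX/OOX] terminal -1; root [.../X.X/OO.] d7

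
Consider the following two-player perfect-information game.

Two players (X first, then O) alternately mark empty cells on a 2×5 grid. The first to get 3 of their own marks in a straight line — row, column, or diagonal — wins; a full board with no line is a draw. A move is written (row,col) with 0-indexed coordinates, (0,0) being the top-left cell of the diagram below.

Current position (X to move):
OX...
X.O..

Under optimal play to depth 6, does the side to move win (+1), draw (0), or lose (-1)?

[OX.../X.O..] X move#1: (0,2):+0/OXX../X.O..*, (0,3):+0/OX.X./X.O.., (0,4):-1/OX..X/X.O.., (1,1):+0/OX.../XXO.., (1,3):+0/OX.../X.OX., (1,4):+0/OX.../X.O.X
[OXX../X.O..] O move#2: (0,3):+0/OXXO./X.O..*, (0,4):-1/OXX.O/X.O.., (1,1):-1/OXX../XOO.., (1,3):-1/OXX../X.OO., (1,4):-1/OXX../X.O.O
[OXXO./X.O..] X move#3: (0,4):-1/OXXOX/X.O.., (1,1):+0/OXXO./XXO..*, (1,3):+0/OXXO./X.OX., (1,4):+0/OXXO./X.O.X
[OXXO./XXO..] O move#4: (0,4):+0/OXXOO/XXO..*, (1,3):+0/OXXO./XXOO., (1,4):+0/OXXO./XXO.O
[OXXOO/XXO..] X move#5: (1,3):+0/OXXOO/XXOX.*, (1,4):+0/OXXOO/XXO.X
[OXXOO/XXOX.] O move#6: (1,4):+0/OXXOO/XXOXO*
[OXXOO/XXOXO] end (terminal +0, X#7); searched OX.../X.O.. to 6

value(OX.../X.O.., X) = 0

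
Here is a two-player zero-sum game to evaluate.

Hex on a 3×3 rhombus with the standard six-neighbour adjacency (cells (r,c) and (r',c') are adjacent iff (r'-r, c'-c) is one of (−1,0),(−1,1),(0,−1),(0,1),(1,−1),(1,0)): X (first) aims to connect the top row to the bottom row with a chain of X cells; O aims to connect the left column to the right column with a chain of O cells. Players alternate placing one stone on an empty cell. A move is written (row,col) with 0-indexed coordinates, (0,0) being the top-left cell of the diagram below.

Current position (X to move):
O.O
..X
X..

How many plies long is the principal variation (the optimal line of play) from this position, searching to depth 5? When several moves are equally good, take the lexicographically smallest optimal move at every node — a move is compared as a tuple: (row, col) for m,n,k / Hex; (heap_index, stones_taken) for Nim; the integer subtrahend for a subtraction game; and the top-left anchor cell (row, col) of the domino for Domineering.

p1 X@[O.O/..X/X..]: (0,1)[OXO/..X/X..]+1* (1,0)[O.O/X.X/X..]-1 (1,1)[O.O/.XX/X..]-1 (2,1)[O.O/..X/XX.]-1 (2,2)[O.O/..X/X.X]-1
p2 O@[OXO/..X/X..]: (1,0)[OXO/O.X/X..]-1* (1,1)[OXO/.OX/X..]-1 (2,1)[OXO/..X/XO.]-1 (2,2)[OXO/..X/X.O]-1
p3 X@[OXO/O.X/X..]: (1,1)[OXO/OXX/X..]+1* (2,1)[OXO/O.X/XX.]-1 (2,2)[OXO/O.X/X.X]-1
p4 O@[OXO/OXX/X..] terminal -1; root [O.O/..X/X..] d5

PV length from [O.O/..X/X..]: 3 plies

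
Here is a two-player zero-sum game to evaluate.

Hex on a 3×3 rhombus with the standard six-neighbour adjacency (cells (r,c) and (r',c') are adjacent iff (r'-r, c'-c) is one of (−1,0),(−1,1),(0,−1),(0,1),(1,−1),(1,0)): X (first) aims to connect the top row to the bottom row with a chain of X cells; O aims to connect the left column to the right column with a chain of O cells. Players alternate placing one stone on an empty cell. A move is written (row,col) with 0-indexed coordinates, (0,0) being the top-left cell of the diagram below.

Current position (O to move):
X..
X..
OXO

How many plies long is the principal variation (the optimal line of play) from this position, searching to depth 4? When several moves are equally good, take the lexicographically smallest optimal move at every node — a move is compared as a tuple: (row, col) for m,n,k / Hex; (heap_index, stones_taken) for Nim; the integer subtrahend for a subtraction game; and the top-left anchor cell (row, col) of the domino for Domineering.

PV length from [X../X../OXO]: 3 plies

[X../X../OXO] O move#1: (0,1):-1/XO./X../OXO, (0,2):-1/X.O/X../OXO, (1,1):+1/X../XO./OXO*, (1,2):-1/X../X.O/OXO
[X../XO./OXO] X move#2: (0,1):-1/XX./XO./OXO*, (0,2):-1/X.X/XO./OXO, (1,2):-1/X../XOX/OXO
[XX./XO./OXO] O move#3: (0,2):+1/XXO/XO./OXO*, (1,2):+1/XX./XOO/OXO
[XXO/XO./OXO] end (terminal -1, X#4); searched X../X../OXO to 4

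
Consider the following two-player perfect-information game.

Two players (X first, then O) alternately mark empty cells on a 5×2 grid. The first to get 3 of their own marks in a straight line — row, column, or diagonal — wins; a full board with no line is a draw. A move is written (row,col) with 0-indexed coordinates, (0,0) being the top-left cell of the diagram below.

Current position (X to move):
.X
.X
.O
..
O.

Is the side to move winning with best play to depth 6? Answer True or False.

X winning at [.X/.X/.O/../O.]: False

[.X/.X/.O/../O.] X move#1: (0,0):+0/XX/.X/.O/../O.*, (1,0):+0/.X/XX/.O/../O., (2,0):+0/.X/.X/XO/../O., (3,0):+0/.X/.X/.O/X./O., (3,1):+0/.X/.X/.O/.X/O., (4,1):+0/.X/.X/.O/../OX
[XX/.X/.O/../O.] O move#2: (1,0):+0/XX/OX/.O/../O.*, (2,0):+0/XX/.X/OO/../O., (3,0):+0/XX/.X/.O/O./O., (3,1):+0/XX/.X/.O/.O/O., (4,1):+0/XX/.X/.O/../OO
[XX/OX/.O/../O.] X move#3: (2,0):+0/XX/OX/XO/../O.*, (3,0):+0/XX/OX/.O/X./O., (3,1):+0/XX/OX/.O/.X/O., (4,1):+0/XX/OX/.O/../OX
[XX/OX/XO/../O.] O move#4: (3,0):+0/XX/OX/XO/O./O.*, (3,1):+0/XX/OX/XO/.O/O., (4,1):+0/XX/OX/XO/../OO
[XX/OX/XO/O./O.] X move#5: (3,1):+0/XX/OX/XO/OX/O.*, (4,1):+0/XX/OX/XO/O./OX
[XX/OX/XO/OX/O.] O move#6: (4,1):+0/XX/OX/XO/OX/OO*
[XX/OX/XO/OX/OO] end (terminal +0, X#7); searched .X/.X/.O/../O. to 6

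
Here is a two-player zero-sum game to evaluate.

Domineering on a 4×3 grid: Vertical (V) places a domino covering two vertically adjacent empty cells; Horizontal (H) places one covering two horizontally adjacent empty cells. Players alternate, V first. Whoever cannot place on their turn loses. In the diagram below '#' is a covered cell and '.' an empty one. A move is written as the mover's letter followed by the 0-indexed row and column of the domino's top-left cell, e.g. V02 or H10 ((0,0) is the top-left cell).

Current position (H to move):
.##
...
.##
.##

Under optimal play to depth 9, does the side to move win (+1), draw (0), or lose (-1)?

value(.##/.../.##/.##, H) = -1

ply 1, H at .##/.../.##/.## | H10=-1→.##/##./.##/.##*; H11=-1→.##/.##/.##/.##
ply 2, V at .##/##./.##/.## | V20=+1→.##/##./###/###*
ply 3: .##/##./###/### is terminal -1 (H); from .##/.../.##/.## depth 9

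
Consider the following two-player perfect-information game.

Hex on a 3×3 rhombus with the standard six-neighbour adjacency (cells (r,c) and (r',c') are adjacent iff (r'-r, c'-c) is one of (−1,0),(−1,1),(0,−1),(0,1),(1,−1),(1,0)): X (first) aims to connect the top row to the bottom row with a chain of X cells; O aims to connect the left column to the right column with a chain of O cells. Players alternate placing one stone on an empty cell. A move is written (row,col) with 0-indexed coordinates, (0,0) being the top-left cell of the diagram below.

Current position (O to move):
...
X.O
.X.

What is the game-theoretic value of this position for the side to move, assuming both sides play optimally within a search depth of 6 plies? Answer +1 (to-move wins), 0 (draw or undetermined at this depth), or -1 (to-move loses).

value(.../X.O/.X., O) = -1

p1 O@[.../X.O/.X.]: (0,0)[O../X.O/.X.]-1* (0,1)[.O./X.O/.X.]-1 (0,2)[..O/X.O/.X.]-1 (1,1)[.../XOO/.X.]-1 (2,0)[.../X.O/OX.]-1 (2,2)[.../X.O/.XO]-1
p2 X@[O../X.O/.X.]: (0,1)[OX./X.O/.X.]+1* (0,2)[O.X/X.O/.X.]-1 (1,1)[O../XXO/.X.]+1 (2,0)[O../X.O/XX.]-1 (2,2)[O../X.O/.XX]-1
p3 O@[OX./X.O/.X.]: (0,2)[OXO/X.O/.X.]-1* (1,1)[OX./XOO/.X.]-1 (2,0)[OX./X.O/OX.]-1 (2,2)[OX./X.O/.XO]-1
p4 X@[OXO/X.O/.X.]: (1,1)[OXO/XXO/.X.]+1* (2,0)[OXO/X.O/XX.]+1 (2,2)[OXO/X.O/.XX]+1
p5 O@[OXO/XXO/.X.] terminal -1; root [.../X.O/.X.] d6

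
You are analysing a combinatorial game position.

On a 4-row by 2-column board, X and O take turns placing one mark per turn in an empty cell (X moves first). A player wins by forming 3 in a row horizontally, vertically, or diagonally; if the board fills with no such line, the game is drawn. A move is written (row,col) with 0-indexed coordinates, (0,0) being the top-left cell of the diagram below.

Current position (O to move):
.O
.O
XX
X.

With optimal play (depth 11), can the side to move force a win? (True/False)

O winning at [.O/.O/XX/X.]: False

[.O/.O/XX/X.] O move#1: (0,0):-1/OO/.O/XX/X., (1,0):+0/.O/OO/XX/X.*, (3,1):-1/.O/.O/XX/XO
[.O/OO/XX/X.] X move#2: (0,0):+0/XO/OO/XX/X.*, (3,1):+0/.O/OO/XX/XX
[XO/OO/XX/X.] O move#3: (3,1):+0/XO/OO/XX/XO*
[XO/OO/XX/XO] end (terminal +0, X#4); searched .O/.O/XX/X. to 11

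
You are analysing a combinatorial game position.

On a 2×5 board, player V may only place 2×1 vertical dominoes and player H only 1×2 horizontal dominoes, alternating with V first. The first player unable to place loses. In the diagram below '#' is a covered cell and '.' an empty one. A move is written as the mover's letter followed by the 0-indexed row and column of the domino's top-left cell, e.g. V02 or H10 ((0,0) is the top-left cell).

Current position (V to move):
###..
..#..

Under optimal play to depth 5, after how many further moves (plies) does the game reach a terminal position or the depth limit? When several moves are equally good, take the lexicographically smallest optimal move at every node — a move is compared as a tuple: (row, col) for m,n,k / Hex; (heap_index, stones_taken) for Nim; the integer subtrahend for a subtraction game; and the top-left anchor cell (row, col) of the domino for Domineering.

PV length from [###../..#..]: 3 plies

ply 1, V at ###../..#.. | V03=+1→####./..##.*; V04=+1→###.#/..#.#
ply 2, H at ####./..##. | H10=-1→####./####.*
ply 3, V at ####./####. | V04=+1→#####/#####*
ply 4: #####/##### is terminal -1 (H); from ###../..#.. depth 5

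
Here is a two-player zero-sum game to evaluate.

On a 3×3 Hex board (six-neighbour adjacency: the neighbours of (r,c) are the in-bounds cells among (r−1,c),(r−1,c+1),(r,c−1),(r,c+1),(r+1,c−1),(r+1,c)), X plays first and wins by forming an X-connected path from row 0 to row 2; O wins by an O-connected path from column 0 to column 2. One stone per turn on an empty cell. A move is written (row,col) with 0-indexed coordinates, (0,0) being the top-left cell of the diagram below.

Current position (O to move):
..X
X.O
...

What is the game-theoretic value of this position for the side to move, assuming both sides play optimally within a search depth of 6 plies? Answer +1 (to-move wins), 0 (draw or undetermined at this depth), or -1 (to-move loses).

value(..X/X.O/..., O) = +1

p1 O@[..X/X.O/...]: (0,0)[O.X/X.O/...]-1 (0,1)[.OX/X.O/...]-1 (1,1)[..X/XOO/...]-1 (2,0)[..X/X.O/O..]+1* (2,1)[..X/X.O/.O.]-1 (2,2)[..X/X.O/..O]-1
p2 X@[..X/X.O/O..]: (0,0)[X.X/X.O/O..]-1* (0,1)[.XX/X.O/O..]-1 (1,1)[..X/XXO/O..]-1 (2,1)[..X/X.O/OX.]-1 (2,2)[..X/X.O/O.X]-1
p3 O@[X.X/X.O/O..]: (0,1)[XOX/X.O/O..]+1* (1,1)[X.X/XOO/O..]+1 (2,1)[X.X/X.O/OO.]+1 (2,2)[X.X/X.O/O.O]+1
p4 X@[XOX/X.O/O..]: (1,1)[XOX/XXO/O..]-1* (2,1)[XOX/X.O/OX.]-1 (2,2)[XOX/X.O/O.X]-1
p5 O@[XOX/XXO/O..]: (2,1)[XOX/XXO/OO.]+1* (2,2)[XOX/XXO/O.O]-1
p6 X@[XOX/XXO/OO.] terminal -1; root [..X/X.O/...] d6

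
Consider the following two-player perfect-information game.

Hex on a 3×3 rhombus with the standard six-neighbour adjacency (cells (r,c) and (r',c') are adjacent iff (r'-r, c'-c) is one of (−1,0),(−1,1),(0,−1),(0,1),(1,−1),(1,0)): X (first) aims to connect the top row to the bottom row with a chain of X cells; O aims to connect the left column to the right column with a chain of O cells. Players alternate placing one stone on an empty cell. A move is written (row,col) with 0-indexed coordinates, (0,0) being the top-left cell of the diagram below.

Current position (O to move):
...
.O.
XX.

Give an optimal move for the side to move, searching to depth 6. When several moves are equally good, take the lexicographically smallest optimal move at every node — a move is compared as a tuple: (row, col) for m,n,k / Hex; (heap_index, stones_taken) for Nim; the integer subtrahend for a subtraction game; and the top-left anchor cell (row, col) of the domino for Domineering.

ply 1, O at .../.O./XX. | (0,0)=+1→O../.O./XX.*; (0,1)=+1→.O./.O./XX.; (0,2)=-1→..O/.O./XX.; (1,0)=+1→.../OO./XX.; (1,2)=-1→.../.OO/XX.; (2,2)=-1→.../.O./XXO
ply 2, X at O../.O./XX. | (0,1)=-1→OX./.O./XX.*; (0,2)=-1→O.X/.O./XX.; (1,0)=-1→O../XO./XX.; (1,2)=-1→O../.OX/XX.; (2,2)=-1→O../.O./XXX
ply 3, O at OX./.O./XX. | (0,2)=-1→OXO/.O./XX.; (1,0)=+1→OX./OO./XX.*; (1,2)=-1→OX./.OO/XX.; (2,2)=-1→OX./.O./XXO
ply 4, X at OX./OO./XX. | (0,2)=-1→OXX/OO./XX.*; (1,2)=-1→OX./OOX/XX.; (2,2)=-1→OX./OO./XXX
ply 5, O at OXX/OO./XX. | (1,2)=+1→OXX/OOO/XX.*; (2,2)=-1→OXX/OO./XXO
ply 6: OXX/OOO/XX. is terminal -1 (X); from .../.O./XX. depth 6

O's best at [.../.O./XX.]: (0,0)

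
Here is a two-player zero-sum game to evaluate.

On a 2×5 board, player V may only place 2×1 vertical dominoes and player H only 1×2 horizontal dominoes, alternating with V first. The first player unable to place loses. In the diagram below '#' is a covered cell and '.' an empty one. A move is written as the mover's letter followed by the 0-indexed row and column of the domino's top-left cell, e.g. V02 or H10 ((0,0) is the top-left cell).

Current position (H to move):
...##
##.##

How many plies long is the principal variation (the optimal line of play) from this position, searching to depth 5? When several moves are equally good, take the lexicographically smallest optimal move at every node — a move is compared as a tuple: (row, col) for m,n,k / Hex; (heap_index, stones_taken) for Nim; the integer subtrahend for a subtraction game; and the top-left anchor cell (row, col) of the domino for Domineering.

PV length from [...##/##.##]: 1 ply

p1 H@[...##/##.##]: H00[##.##/##.##]-1 H01[.####/##.##]+1*
p2 V@[.####/##.##] terminal -1; root [...##/##.##] d5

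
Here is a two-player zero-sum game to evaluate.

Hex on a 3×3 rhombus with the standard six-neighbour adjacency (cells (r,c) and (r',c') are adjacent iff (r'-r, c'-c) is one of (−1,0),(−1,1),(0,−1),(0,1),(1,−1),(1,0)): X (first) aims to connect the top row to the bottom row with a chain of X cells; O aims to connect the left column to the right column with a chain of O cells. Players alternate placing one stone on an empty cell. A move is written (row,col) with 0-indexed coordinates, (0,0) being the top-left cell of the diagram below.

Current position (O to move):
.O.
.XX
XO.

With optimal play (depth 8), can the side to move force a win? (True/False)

O winning at [.O./.XX/XO.]: True

ply 1, O at .O./.XX/XO. | (0,0)=-1→OO./.XX/XO.; (0,2)=+1→.OO/.XX/XO.*; (1,0)=-1→.O./OXX/XO.; (2,2)=-1→.O./.XX/XOO
ply 2, X at .OO/.XX/XO. | (0,0)=-1→XOO/.XX/XO.*; (1,0)=-1→.OO/XXX/XO.; (2,2)=-1→.OO/.XX/XOX
ply 3, O at XOO/.XX/XO. | (1,0)=+1→XOO/OXX/XO.*; (2,2)=-1→XOO/.XX/XOO
ply 4: XOO/OXX/XO. is terminal -1 (X); from .O./.XX/XO. depth 8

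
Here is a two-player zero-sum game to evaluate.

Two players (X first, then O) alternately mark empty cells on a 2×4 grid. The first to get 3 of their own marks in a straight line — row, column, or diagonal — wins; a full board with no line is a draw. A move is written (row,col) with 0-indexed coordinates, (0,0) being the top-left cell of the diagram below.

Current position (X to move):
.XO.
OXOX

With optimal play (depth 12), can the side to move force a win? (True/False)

X winning at [.XO./OXOX]: False

[.XO./OXOX] X move#1: (0,0):+0/XXO./OXOX*, (0,3):+0/.XOX/OXOX
[XXO./OXOX] O move#2: (0,3):+0/XXOO/OXOX*
[XXOO/OXOX] end (terminal +0, X#3); searched .XO./OXOX to 12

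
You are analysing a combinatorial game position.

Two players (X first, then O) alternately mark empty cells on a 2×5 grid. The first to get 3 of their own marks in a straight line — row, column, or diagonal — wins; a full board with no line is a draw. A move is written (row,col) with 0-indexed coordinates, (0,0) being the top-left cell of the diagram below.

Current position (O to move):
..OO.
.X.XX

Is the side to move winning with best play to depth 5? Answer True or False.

[..OO./.X.XX] O move#1: (0,0):-1/O.OO./.X.XX, (0,1):+1/.OOO./.X.XX*, (0,4):+1/..OOO/.X.XX, (1,0):-1/..OO./OX.XX, (1,2):+1/..OO./.XOXX
[.OOO./.X.XX] end (terminal -1, X#2); searched ..OO./.X.XX to 5

O winning at [..OO./.X.XX]: True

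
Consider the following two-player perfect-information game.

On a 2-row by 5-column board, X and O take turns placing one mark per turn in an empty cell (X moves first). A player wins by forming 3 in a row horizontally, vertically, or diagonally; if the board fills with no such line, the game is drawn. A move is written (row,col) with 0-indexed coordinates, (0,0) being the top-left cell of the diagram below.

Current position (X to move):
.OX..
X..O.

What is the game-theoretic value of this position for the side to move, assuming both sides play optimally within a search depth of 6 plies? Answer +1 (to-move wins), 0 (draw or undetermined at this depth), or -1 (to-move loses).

value(.OX../X..O., X) = 0

[.OX../X..O.] X move#1: (0,0):-1/XOX../X..O., (0,3):+0/.OXX./X..O.*, (0,4):+0/.OX.X/X..O., (1,1):+0/.OX../XX.O., (1,2):+0/.OX../X.XO., (1,4):+0/.OX../X..OX
[.OXX./X..O.] O move#2: (0,0):-1/OOXX./X..O., (0,4):+0/.OXXO/X..O.*, (1,1):-1/.OXX./XO.O., (1,2):-1/.OXX./X.OO., (1,4):-1/.OXX./X..OO
[.OXXO/X..O.] X move#3: (0,0):-1/XOXXO/X..O., (1,1):+0/.OXXO/XX.O.*, (1,2):+0/.OXXO/X.XO., (1,4):+0/.OXXO/X..OX
[.OXXO/XX.O.] O move#4: (0,0):-1/OOXXO/XX.O., (1,2):+0/.OXXO/XXOO.*, (1,4):-1/.OXXO/XX.OO
[.OXXO/XXOO.] X move#5: (0,0):-1/XOXXO/XXOO., (1,4):+0/.OXXO/XXOOX*
[.OXXO/XXOOX] O move#6: (0,0):+0/OOXXO/XXOOX*
[OOXXO/XXOOX] end (terminal +0, X#7); searched .OX../X..O. to 6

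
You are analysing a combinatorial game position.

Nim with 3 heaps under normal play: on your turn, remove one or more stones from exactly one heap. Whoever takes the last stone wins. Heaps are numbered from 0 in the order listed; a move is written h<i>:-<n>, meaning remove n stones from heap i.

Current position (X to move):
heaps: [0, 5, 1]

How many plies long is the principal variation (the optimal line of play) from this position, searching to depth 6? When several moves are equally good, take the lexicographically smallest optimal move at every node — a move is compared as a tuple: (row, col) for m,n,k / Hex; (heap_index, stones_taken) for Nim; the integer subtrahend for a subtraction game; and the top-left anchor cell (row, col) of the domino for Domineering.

PV length from [(0,5,1)]: 3 plies

[(0,5,1)] X move#1: h1:-1:-1/(0,4,1), h1:-2:-1/(0,3,1), h1:-3:-1/(0,2,1), h1:-4:+1/(0,1,1)*, h1:-5:-1/(0,0,1), h2:-1:-1/(0,5,0)
[(0,1,1)] O move#2: h1:-1:-1/(0,0,1)*, h2:-1:-1/(0,1,0)
[(0,0,1)] X move#3: h2:-1:+1/(0,0,0)*
[(0,0,0)] end (terminal -1, O#4); searched (0,5,1) to 6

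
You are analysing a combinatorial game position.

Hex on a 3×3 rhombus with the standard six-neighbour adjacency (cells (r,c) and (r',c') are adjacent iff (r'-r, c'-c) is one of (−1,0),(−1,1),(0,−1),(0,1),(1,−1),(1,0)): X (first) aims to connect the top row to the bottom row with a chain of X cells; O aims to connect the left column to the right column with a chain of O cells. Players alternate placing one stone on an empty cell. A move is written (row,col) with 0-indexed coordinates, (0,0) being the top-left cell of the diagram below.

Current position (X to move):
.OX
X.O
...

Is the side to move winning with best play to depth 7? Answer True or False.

ply 1, X at .OX/X.O/... | (0,0)=-1→XOX/X.O/...; (1,1)=+1→.OX/XXO/...*; (2,0)=+1→.OX/X.O/X..; (2,1)=-1→.OX/X.O/.X.; (2,2)=-1→.OX/X.O/..X
ply 2, O at .OX/XXO/... | (0,0)=-1→OOX/XXO/...*; (2,0)=-1→.OX/XXO/O..; (2,1)=-1→.OX/XXO/.O.; (2,2)=-1→.OX/XXO/..O
ply 3, X at OOX/XXO/... | (2,0)=+1→OOX/XXO/X..*; (2,1)=+1→OOX/XXO/.X.; (2,2)=+1→OOX/XXO/..X
ply 4: OOX/XXO/X.. is terminal -1 (O); from .OX/X.O/... depth 7

X winning at [.OX/X.O/...]: True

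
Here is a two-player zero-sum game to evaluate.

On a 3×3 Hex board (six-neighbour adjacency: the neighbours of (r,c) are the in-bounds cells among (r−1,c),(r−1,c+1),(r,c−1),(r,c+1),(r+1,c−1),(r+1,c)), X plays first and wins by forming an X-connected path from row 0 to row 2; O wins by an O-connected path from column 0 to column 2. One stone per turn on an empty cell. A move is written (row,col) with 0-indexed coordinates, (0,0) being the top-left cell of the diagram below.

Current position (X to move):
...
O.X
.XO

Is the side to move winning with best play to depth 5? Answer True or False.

ply 1, X at .../O.X/.XO | (0,0)=-1→X../O.X/.XO; (0,1)=+1→.X./O.X/.XO*; (0,2)=+1→..X/O.X/.XO; (1,1)=+1→.../OXX/.XO; (2,0)=-1→.../O.X/XXO
ply 2, O at .X./O.X/.XO | (0,0)=-1→OX./O.X/.XO*; (0,2)=-1→.XO/O.X/.XO; (1,1)=-1→.X./OOX/.XO; (2,0)=-1→.X./O.X/OXO
ply 3, X at OX./O.X/.XO | (0,2)=+1→OXX/O.X/.XO*; (1,1)=+1→OX./OXX/.XO; (2,0)=+1→OX./O.X/XXO
ply 4: OXX/O.X/.XO is terminal -1 (O); from .../O.X/.XO depth 5

X winning at [.../O.X/.XO]: True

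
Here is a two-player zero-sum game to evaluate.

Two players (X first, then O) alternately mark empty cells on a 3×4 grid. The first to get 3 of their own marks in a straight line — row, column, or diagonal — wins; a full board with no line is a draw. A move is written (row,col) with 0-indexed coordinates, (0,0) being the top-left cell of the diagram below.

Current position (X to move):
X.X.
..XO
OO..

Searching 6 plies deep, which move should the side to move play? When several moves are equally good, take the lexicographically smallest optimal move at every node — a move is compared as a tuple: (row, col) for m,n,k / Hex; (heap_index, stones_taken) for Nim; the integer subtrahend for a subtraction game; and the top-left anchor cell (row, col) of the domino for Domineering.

p1 X@[X.X./..XO/OO..]: (0,1)[XXX./..XO/OO..]+1* (0,3)[X.XX/..XO/OO..]-1 (1,0)[X.X./X.XO/OO..]-1 (1,1)[X.X./.XXO/OO..]-1 (2,2)[X.X./..XO/OOX.]+1 (2,3)[X.X./..XO/OO.X]-1
p2 O@[XXX./..XO/OO..] terminal -1; root [X.X./..XO/OO..] d6

X's best at [X.X./..XO/OO..]: (0,1)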